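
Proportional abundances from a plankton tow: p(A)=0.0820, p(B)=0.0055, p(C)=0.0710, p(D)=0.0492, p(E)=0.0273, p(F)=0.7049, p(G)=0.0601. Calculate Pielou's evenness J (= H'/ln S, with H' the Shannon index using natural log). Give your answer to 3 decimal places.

0.557

H' = −Σ pᵢ ln pᵢ = −((-0.20508) + (-0.02862) + (-0.18780) + (-0.14818) + (-0.09830) + (-0.24650) + (-0.16899)) = 1.08348 (working shown to 5 dp, full precision carried).
With S = 7 species, ln S = 1.94591, so J = 1.08348/1.94591 = 0.55680, i.e. 0.557 to 3 decimal places.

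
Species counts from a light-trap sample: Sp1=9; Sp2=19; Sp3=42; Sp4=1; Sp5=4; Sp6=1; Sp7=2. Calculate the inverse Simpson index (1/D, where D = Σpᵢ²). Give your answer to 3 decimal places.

Total N = 9+19+42+1+4+1+2 = 78, so the proportions are 0.115385, 0.24359, 0.538462, 0.012821, 0.051282, 0.012821, 0.025641 (working shown to 6 dp, full precision carried).
D = 0.115385² + 0.24359² + 0.538462² + 0.012821² + 0.051282² + 0.012821² + 0.025641² = 0.013314 + 0.059336 + 0.289941 + 0.000164 + 0.002630 + 0.000164 + 0.000657 = 0.366206.
So 1/D = 2.73070, i.e. 2.731 to 3 decimal places.

2.731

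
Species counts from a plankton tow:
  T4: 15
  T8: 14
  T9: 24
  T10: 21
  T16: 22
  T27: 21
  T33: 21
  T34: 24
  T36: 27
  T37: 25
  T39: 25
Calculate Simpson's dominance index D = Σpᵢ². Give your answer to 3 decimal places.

Total N = 15+14+24+21+22+21+21+24+27+25+25 = 239, so the proportions are 0.06276, 0.05858, 0.10042, 0.08787, 0.09205, 0.08787, 0.08787, 0.10042, 0.11297, 0.1046, 0.1046 (working shown to 5 dp, full precision carried).
D = 0.06276² + 0.05858² + 0.10042² + 0.08787² + 0.09205² + 0.08787² + 0.08787² + 0.10042² + 0.11297² + 0.1046² + 0.1046² = 0.00394 + 0.00343 + 0.01008 + 0.00772 + 0.00847 + 0.00772 + 0.00772 + 0.01008 + 0.01276 + 0.01094 + 0.01094 = 0.09382.
To 3 decimal places, D = 0.094.

0.094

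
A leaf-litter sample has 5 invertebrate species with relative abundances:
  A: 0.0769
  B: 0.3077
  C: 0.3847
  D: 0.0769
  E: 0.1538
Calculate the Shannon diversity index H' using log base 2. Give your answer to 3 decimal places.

2.038

Each pᵢ log₂ pᵢ term (working shown to 5 dp, full precision carried): 0.0769×(-3.70087)=-0.28460, 0.3077×(-1.70040)=-0.52321, 0.3847×(-1.37819)=-0.53019, 0.0769×(-3.70087)=-0.28460, 0.1538×(-2.70087)=-0.41539.
Sum = -2.03799, so H' = 2.038.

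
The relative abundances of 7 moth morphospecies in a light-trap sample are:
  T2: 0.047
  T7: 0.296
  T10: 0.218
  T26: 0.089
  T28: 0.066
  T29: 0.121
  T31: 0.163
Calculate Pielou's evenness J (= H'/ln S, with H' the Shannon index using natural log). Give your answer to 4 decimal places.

H' = −Σ pᵢ ln pᵢ = −((-0.143708) + (-0.360349) + (-0.332071) + (-0.215302) + (-0.179395) + (-0.255548) + (-0.295683)) = 1.782054 (working shown to 6 dp, full precision carried).
With S = 7 species, ln S = 1.945910, so J = 1.782054/1.945910 = 0.915795, i.e. 0.9158 to 4 decimal places.

0.9158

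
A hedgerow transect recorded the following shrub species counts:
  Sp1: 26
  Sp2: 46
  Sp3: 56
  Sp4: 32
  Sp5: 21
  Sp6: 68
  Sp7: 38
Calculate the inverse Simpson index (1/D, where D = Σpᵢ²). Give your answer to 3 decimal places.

Total N = 26+46+56+32+21+68+38 = 287, so the proportions are 0.0905923, 0.1602787, 0.195122, 0.1114983, 0.0731707, 0.2369338, 0.1324042 (working shown to 7 dp, full precision carried).
D = 0.0905923² + 0.1602787² + 0.195122² + 0.1114983² + 0.0731707² + 0.2369338² + 0.1324042² = 0.0082070 + 0.0256893 + 0.0380726 + 0.0124319 + 0.0053540 + 0.0561376 + 0.0175309 = 0.1634231.
So 1/D = 6.11908, i.e. 6.119 to 3 decimal places.

6.119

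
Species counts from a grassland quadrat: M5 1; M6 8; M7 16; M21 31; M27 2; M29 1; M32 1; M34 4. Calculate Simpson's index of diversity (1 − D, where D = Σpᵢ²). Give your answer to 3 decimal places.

Total N = 1+8+16+31+2+1+1+4 = 64, so the proportions are 0.01562, 0.125, 0.25, 0.48438, 0.03125, 0.01562, 0.01562, 0.0625 (working shown to 5 dp, full precision carried).
D = 0.01562² + 0.125² + 0.25² + 0.48438² + 0.03125² + 0.01562² + 0.01562² + 0.0625² = 0.00024 + 0.01562 + 0.06250 + 0.23462 + 0.00098 + 0.00024 + 0.00024 + 0.00391 = 0.31836.
So 1 − D = 0.68164, i.e. 0.682 to 3 decimal places.

0.682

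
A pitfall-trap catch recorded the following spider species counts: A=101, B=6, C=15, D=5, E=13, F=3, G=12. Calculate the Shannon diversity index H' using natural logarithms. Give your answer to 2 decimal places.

1.22

Total N = 101+6+15+5+13+3+12 = 155, so the proportions are 0.6516, 0.0387, 0.0968, 0.0323, 0.0839, 0.0194, 0.0774 (working shown to 4 dp, full precision carried).
Each pᵢ ln pᵢ term: 0.6516×(-0.4283)=-0.2791, 0.0387×(-3.2517)=-0.1259, 0.0968×(-2.3354)=-0.2260, 0.0323×(-3.4340)=-0.1108, 0.0839×(-2.4785)=-0.2079, 0.0194×(-3.9448)=-0.0764, 0.0774×(-2.5585)=-0.1981.
Sum = -1.2240, so H' = 1.22.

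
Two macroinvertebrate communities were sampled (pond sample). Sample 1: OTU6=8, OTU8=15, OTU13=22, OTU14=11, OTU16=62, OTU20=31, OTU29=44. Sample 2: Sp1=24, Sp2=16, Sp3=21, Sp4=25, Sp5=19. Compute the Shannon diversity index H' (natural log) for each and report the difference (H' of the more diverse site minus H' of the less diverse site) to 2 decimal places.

0.14

Sample 1: N=193, proportions 0.041451, 0.07772, 0.11399, 0.056995, 0.321244, 0.160622, 0.227979, giving H' = 1.736906 (working shown to 6 dp, full precision carried).
Sample 2: N=105, proportions 0.228571, 0.152381, 0.2, 0.238095, 0.180952, giving H' = 1.596952.
Difference = |1.736906 − 1.596952| = 0.139954, i.e. 0.14 to 2 decimal places.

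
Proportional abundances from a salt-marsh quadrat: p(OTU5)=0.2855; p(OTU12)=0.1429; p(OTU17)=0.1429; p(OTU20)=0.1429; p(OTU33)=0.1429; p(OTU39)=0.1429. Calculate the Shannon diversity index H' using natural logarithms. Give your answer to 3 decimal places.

1.748

Each pᵢ ln pᵢ term (working shown to 5 dp, full precision carried): 0.2855×(-1.25351)=-0.35788, 0.1429×(-1.94561)=-0.27803, 0.1429×(-1.94561)=-0.27803, 0.1429×(-1.94561)=-0.27803, 0.1429×(-1.94561)=-0.27803, 0.1429×(-1.94561)=-0.27803.
Sum = -1.74802, so H' = 1.748.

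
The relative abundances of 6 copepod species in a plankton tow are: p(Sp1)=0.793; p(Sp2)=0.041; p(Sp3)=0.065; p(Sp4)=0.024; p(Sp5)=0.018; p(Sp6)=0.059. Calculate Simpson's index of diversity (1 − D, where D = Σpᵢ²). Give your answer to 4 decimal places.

D = 0.793² + 0.041² + 0.065² + 0.024² + 0.018² + 0.059² = 0.628849 + 0.001681 + 0.004225 + 0.000576 + 0.000324 + 0.003481 = 0.639136 (working shown to 6 dp, full precision carried).
So 1 − D = 0.360864, i.e. 0.3609 to 4 decimal places.

0.3609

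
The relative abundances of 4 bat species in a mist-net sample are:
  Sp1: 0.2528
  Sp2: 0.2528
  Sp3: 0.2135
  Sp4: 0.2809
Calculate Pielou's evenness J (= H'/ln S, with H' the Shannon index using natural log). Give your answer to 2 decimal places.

H' = −Σ pᵢ ln pᵢ = −((-0.3476) + (-0.3476) + (-0.3297) + (-0.3567)) = 1.3816 (working shown to 4 dp, full precision carried).
With S = 4 species, ln S = 1.3863, so J = 1.3816/1.3863 = 0.9966, i.e. 1.00 to 2 decimal places.

1.00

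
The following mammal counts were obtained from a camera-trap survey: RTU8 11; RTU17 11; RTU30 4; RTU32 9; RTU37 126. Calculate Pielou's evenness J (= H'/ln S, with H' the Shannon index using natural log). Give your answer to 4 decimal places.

Total N = 11+11+4+9+126 = 161, so the proportions are 0.068323, 0.068323, 0.024845, 0.055901, 0.782609 (working shown to 6 dp, full precision carried).
H' = −Σ pᵢ ln pᵢ = −((-0.183345) + (-0.183345) + (-0.091804) + (-0.161227) + (-0.191835)) = 0.811557.
With S = 5 species, ln S = 1.609438, so J = 0.811557/1.609438 = 0.504249, i.e. 0.5042 to 4 decimal places.

0.5042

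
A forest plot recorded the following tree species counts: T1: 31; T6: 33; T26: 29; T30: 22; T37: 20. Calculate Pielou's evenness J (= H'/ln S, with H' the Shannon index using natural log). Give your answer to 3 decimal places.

0.989

Total N = 31+33+29+22+20 = 135, so the proportions are 0.22963, 0.24444, 0.21481, 0.16296, 0.14815 (working shown to 5 dp, full precision carried).
H' = −Σ pᵢ ln pᵢ = −((-0.33785) + (-0.34437) + (-0.33038) + (-0.29565) + (-0.28290)) = 1.59115.
With S = 5 species, ln S = 1.60944, so J = 1.59115/1.60944 = 0.98863, i.e. 0.989 to 3 decimal places.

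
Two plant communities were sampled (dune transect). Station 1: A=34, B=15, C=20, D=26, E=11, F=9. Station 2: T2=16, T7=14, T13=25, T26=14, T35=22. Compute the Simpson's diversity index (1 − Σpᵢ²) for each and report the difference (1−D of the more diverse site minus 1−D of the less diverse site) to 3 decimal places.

0.011

Station 1: N=115, proportions 0.29565, 0.13043, 0.17391, 0.22609, 0.09565, 0.07826, giving 1−D = 0.79894 (working shown to 5 dp, full precision carried).
Station 2: N=91, proportions 0.17582, 0.15385, 0.27473, 0.15385, 0.24176, giving 1−D = 0.78783.
Difference = |0.79894 − 0.78783| = 0.01111, i.e. 0.011 to 3 decimal places.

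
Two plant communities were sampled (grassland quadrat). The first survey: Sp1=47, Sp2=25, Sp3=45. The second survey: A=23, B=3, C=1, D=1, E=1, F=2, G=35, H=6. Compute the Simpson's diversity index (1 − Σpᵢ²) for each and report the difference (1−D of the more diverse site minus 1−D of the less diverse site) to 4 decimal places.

0.0066

The first survey: N=117, proportions 0.401709, 0.213675, 0.384615, giving 1−D = 0.645043 (working shown to 6 dp, full precision carried).
The second survey: N=72, proportions 0.319444, 0.041667, 0.013889, 0.013889, 0.013889, 0.027778, 0.486111, 0.083333, giving 1−D = 0.651620.
Difference = |0.645043 − 0.651620| = 0.006577, i.e. 0.0066 to 4 decimal places.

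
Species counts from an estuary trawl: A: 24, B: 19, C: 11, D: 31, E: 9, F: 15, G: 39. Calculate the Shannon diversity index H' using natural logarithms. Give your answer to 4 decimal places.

1.8329

Total N = 24+19+11+31+9+15+39 = 148, so the proportions are 0.162162, 0.128378, 0.074324, 0.209459, 0.060811, 0.101351, 0.263514 (working shown to 6 dp, full precision carried).
Each pᵢ ln pᵢ term: 0.162162×(-1.819158)=-0.294999, 0.128378×(-2.052773)=-0.263532, 0.074324×(-2.599317)=-0.193192, 0.209459×(-1.563225)=-0.327432, 0.060811×(-2.799988)=-0.170270, 0.101351×(-2.289162)=-0.232010, 0.263514×(-1.333651)=-0.351435.
Sum = -1.832869, so H' = 1.8329.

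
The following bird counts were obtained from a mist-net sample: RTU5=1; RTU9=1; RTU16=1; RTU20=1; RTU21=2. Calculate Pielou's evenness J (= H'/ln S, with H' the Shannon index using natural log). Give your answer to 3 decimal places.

0.970

Total N = 1+1+1+1+2 = 6, so the proportions are 0.16667, 0.16667, 0.16667, 0.16667, 0.33333 (working shown to 5 dp, full precision carried).
H' = −Σ pᵢ ln pᵢ = −((-0.29863) + (-0.29863) + (-0.29863) + (-0.29863) + (-0.36620)) = 1.56071.
With S = 5 species, ln S = 1.60944, so J = 1.56071/1.60944 = 0.96972, i.e. 0.970 to 3 decimal places.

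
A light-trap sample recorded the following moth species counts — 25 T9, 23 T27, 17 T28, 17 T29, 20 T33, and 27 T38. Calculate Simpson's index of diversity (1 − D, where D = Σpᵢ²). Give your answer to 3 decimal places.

Total N = 25+23+17+17+20+27 = 129, so the proportions are 0.1938, 0.17829, 0.13178, 0.13178, 0.15504, 0.2093 (working shown to 5 dp, full precision carried).
D = 0.1938² + 0.17829² + 0.13178² + 0.13178² + 0.15504² + 0.2093² = 0.03756 + 0.03179 + 0.01737 + 0.01737 + 0.02404 + 0.04381 = 0.17192.
So 1 − D = 0.82808, i.e. 0.828 to 3 decimal places.

0.828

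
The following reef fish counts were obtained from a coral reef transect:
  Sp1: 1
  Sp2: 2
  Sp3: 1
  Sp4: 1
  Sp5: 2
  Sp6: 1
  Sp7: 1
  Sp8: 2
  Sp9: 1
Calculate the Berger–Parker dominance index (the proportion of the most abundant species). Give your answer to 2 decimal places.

Total N = 1+2+1+1+2+1+1+2+1 = 12, so the proportions are 0.0833, 0.1667, 0.0833, 0.0833, 0.1667, 0.0833, 0.0833, 0.1667, 0.0833 (working shown to 4 dp, full precision carried).
The largest proportion is 0.1667, i.e. d = 0.17 to 2 decimal places.

0.17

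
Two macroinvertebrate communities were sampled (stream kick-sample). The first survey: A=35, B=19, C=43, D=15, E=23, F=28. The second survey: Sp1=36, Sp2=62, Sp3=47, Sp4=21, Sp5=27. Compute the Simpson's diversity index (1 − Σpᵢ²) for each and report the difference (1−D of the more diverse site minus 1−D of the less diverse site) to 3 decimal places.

0.042

The first survey: N=163, proportions 0.21472, 0.11656, 0.2638, 0.09202, 0.1411, 0.17178, giving 1−D = 0.81283 (working shown to 5 dp, full precision carried).
The second survey: N=193, proportions 0.18653, 0.32124, 0.24352, 0.10881, 0.1399, giving 1−D = 0.77130.
Difference = |0.81283 − 0.77130| = 0.04153, i.e. 0.042 to 3 decimal places.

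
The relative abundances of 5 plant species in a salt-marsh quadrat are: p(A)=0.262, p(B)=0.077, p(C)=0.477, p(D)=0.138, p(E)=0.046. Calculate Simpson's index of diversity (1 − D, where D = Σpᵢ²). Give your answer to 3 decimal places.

D = 0.262² + 0.077² + 0.477² + 0.138² + 0.046² = 0.06864 + 0.00593 + 0.22753 + 0.01904 + 0.00212 = 0.32326 (working shown to 5 dp, full precision carried).
So 1 − D = 0.67674, i.e. 0.677 to 3 decimal places.

0.677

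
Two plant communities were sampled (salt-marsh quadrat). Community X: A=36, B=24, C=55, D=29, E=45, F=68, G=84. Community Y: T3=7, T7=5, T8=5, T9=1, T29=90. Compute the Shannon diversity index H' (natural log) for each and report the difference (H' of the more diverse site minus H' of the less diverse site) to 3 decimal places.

1.205

Community X: N=341, proportions 0.10557, 0.07038, 0.16129, 0.08504, 0.13196, 0.19941, 0.24633, giving H' = 1.86194 (working shown to 5 dp, full precision carried).
Community Y: N=108, proportions 0.06481, 0.0463, 0.0463, 0.00926, 0.83333, giving H' = 0.65714.
Difference = |1.86194 − 0.65714| = 1.20480, i.e. 1.205 to 3 decimal places.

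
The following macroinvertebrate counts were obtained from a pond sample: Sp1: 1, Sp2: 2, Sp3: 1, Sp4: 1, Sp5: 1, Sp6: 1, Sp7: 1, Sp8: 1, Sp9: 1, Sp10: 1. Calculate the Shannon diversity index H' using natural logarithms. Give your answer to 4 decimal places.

2.2719

Total N = 1+2+1+1+1+1+1+1+1+1 = 11, so the proportions are 0.090909, 0.181818, 0.090909, 0.090909, 0.090909, 0.090909, 0.090909, 0.090909, 0.090909, 0.090909 (working shown to 6 dp, full precision carried).
Each pᵢ ln pᵢ term: 0.090909×(-2.397895)=-0.217990, 0.181818×(-1.704748)=-0.309954, 0.090909×(-2.397895)=-0.217990, 0.090909×(-2.397895)=-0.217990, 0.090909×(-2.397895)=-0.217990, 0.090909×(-2.397895)=-0.217990, 0.090909×(-2.397895)=-0.217990, 0.090909×(-2.397895)=-0.217990, 0.090909×(-2.397895)=-0.217990, 0.090909×(-2.397895)=-0.217990.
Sum = -2.271869, so H' = 2.2719.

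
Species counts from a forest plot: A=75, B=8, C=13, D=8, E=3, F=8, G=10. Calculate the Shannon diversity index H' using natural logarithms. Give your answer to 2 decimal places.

1.36

Total N = 75+8+13+8+3+8+10 = 125, so the proportions are 0.6, 0.064, 0.104, 0.064, 0.024, 0.064, 0.08 (working shown to 4 dp, full precision carried).
Each pᵢ ln pᵢ term: 0.6×(-0.5108)=-0.3065, 0.064×(-2.7489)=-0.1759, 0.104×(-2.2634)=-0.2354, 0.064×(-2.7489)=-0.1759, 0.024×(-3.7297)=-0.0895, 0.064×(-2.7489)=-0.1759, 0.08×(-2.5257)=-0.2021.
Sum = -1.3612, so H' = 1.36.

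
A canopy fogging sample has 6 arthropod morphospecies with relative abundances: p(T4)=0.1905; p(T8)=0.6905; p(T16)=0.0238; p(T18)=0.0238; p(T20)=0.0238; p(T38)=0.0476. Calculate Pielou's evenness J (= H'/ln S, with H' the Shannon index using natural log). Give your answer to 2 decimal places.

0.55

H' = −Σ pᵢ ln pᵢ = −((-0.3159) + (-0.2557) + (-0.0890) + (-0.0890) + (-0.0890) + (-0.1449)) = 0.9834 (working shown to 4 dp, full precision carried).
With S = 6 species, ln S = 1.7918, so J = 0.9834/1.7918 = 0.5489, i.e. 0.55 to 2 decimal places.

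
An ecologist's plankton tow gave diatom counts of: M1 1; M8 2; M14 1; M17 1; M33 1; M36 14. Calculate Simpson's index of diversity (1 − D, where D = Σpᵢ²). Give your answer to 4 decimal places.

Total N = 1+2+1+1+1+14 = 20, so the proportions are 0.05, 0.1, 0.05, 0.05, 0.05, 0.7 (working shown to 6 dp, full precision carried).
D = 0.05² + 0.1² + 0.05² + 0.05² + 0.05² + 0.7² = 0.002500 + 0.010000 + 0.002500 + 0.002500 + 0.002500 + 0.490000 = 0.510000.
So 1 − D = 0.490000, i.e. 0.4900 to 4 decimal places.

0.4900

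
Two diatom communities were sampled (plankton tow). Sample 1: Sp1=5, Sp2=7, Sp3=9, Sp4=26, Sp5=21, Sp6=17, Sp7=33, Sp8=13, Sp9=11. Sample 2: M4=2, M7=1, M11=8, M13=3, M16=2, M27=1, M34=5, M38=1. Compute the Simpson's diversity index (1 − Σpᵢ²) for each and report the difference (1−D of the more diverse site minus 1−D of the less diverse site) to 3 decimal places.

Sample 1: N=142, proportions 0.035211, 0.049296, 0.06338, 0.183099, 0.147887, 0.119718, 0.232394, 0.091549, 0.077465, giving 1−D = 0.854196 (working shown to 6 dp, full precision carried).
Sample 2: N=23, proportions 0.086957, 0.043478, 0.347826, 0.130435, 0.086957, 0.043478, 0.217391, 0.043478, giving 1−D = 0.793951.
Difference = |0.854196 − 0.793951| = 0.060245, i.e. 0.060 to 3 decimal places.

0.060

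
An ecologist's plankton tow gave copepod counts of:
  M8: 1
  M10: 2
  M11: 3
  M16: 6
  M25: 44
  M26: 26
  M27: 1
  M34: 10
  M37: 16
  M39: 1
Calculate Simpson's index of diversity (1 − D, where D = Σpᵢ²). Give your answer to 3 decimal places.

Total N = 1+2+3+6+44+26+1+10+16+1 = 110, so the proportions are 0.00909, 0.01818, 0.02727, 0.05455, 0.4, 0.23636, 0.00909, 0.09091, 0.14545, 0.00909 (working shown to 5 dp, full precision carried).
D = 0.00909² + 0.01818² + 0.02727² + 0.05455² + 0.4² + 0.23636² + 0.00909² + 0.09091² + 0.14545² + 0.00909² = 0.00008 + 0.00033 + 0.00074 + 0.00298 + 0.16000 + 0.05587 + 0.00008 + 0.00826 + 0.02116 + 0.00008 = 0.24959.
So 1 − D = 0.75041, i.e. 0.750 to 3 decimal places.

0.750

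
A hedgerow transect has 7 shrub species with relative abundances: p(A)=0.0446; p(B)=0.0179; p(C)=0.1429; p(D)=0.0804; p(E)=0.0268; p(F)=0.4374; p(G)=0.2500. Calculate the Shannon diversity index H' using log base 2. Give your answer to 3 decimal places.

Each pᵢ log₂ pᵢ term (working shown to 5 dp, full precision carried): 0.0446×(-4.48681)=-0.20011, 0.0179×(-5.80390)=-0.10389, 0.1429×(-2.80692)=-0.40111, 0.0804×(-3.63666)=-0.29239, 0.0268×(-5.22162)=-0.13994, 0.4374×(-1.19297)=-0.52181, 0.25×(-2.00000)=-0.50000.
Sum = -2.15924, so H' = 2.159.

2.159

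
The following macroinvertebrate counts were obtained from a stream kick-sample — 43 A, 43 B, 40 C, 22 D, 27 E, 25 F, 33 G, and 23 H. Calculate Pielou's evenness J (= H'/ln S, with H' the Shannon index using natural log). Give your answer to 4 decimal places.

0.9836

Total N = 43+43+40+22+27+25+33+23 = 256, so the proportions are 0.167969, 0.167969, 0.15625, 0.085938, 0.105469, 0.097656, 0.128906, 0.089844 (working shown to 6 dp, full precision carried).
H' = −Σ pᵢ ln pᵢ = −((-0.299652) + (-0.299652) + (-0.290047) + (-0.210902) + (-0.237235) + (-0.227178) + (-0.264086) + (-0.216495)) = 2.045248.
With S = 8 species, ln S = 2.079442, so J = 2.045248/2.079442 = 0.983556, i.e. 0.9836 to 4 decimal places.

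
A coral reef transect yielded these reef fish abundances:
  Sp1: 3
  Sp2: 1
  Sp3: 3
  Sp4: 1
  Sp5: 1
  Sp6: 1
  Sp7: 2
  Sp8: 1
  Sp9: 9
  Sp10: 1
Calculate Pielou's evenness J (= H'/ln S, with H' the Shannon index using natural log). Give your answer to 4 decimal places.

0.8377

Total N = 3+1+3+1+1+1+2+1+9+1 = 23, so the proportions are 0.130435, 0.043478, 0.130435, 0.043478, 0.043478, 0.043478, 0.086957, 0.043478, 0.391304, 0.043478 (working shown to 6 dp, full precision carried).
H' = −Σ pᵢ ln pᵢ = −((-0.265680) + (-0.136326) + (-0.265680) + (-0.136326) + (-0.136326) + (-0.136326) + (-0.212378) + (-0.136326) + (-0.367149) + (-0.136326)) = 1.928843.
With S = 10 species, ln S = 2.302585, so J = 1.928843/2.302585 = 0.837686, i.e. 0.8377 to 4 decimal places.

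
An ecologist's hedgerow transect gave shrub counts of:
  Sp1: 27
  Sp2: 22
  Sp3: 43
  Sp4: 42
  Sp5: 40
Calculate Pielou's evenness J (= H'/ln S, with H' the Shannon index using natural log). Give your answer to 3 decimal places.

0.980

Total N = 27+22+43+42+40 = 174, so the proportions are 0.15517, 0.12644, 0.24713, 0.24138, 0.22989 (working shown to 5 dp, full precision carried).
H' = −Σ pᵢ ln pᵢ = −((-0.28912) + (-0.26147) + (-0.34545) + (-0.34309) + (-0.33797)) = 1.57710.
With S = 5 species, ln S = 1.60944, so J = 1.57710/1.60944 = 0.97991, i.e. 0.980 to 3 decimal places.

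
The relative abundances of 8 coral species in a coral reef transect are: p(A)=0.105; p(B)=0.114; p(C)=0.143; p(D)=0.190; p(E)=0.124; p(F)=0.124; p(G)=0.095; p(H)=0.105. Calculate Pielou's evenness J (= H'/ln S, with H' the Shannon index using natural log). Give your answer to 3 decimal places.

H' = −Σ pᵢ ln pᵢ = −((-0.23665) + (-0.24756) + (-0.27812) + (-0.31554) + (-0.25885) + (-0.25885) + (-0.22362) + (-0.23665)) = 2.05583 (working shown to 5 dp, full precision carried).
With S = 8 species, ln S = 2.07944, so J = 2.05583/2.07944 = 0.98864, i.e. 0.989 to 3 decimal places.

0.989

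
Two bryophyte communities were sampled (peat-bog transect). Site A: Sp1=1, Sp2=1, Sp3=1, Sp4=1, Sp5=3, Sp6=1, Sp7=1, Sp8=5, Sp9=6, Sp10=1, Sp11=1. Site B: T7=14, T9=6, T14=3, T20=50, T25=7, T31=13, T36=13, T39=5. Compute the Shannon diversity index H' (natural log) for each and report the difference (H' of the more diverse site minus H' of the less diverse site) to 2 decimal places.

0.39

Site A: N=22, proportions 0.04545, 0.04545, 0.04545, 0.04545, 0.13636, 0.04545, 0.04545, 0.22727, 0.27273, 0.04545, 0.04545, giving H' = 2.08679 (working shown to 5 dp, full precision carried).
Site B: N=111, proportions 0.12613, 0.05405, 0.02703, 0.45045, 0.06306, 0.11712, 0.11712, 0.04505, giving H' = 1.69195.
Difference = |2.08679 − 1.69195| = 0.39484, i.e. 0.39 to 2 decimal places.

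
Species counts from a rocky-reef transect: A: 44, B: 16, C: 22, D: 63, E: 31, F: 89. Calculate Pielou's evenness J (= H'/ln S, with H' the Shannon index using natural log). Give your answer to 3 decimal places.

0.912

Total N = 44+16+22+63+31+89 = 265, so the proportions are 0.16604, 0.06038, 0.08302, 0.23774, 0.11698, 0.33585 (working shown to 5 dp, full precision carried).
H' = −Σ pᵢ ln pᵢ = −((-0.29813) + (-0.16949) + (-0.20661) + (-0.34153) + (-0.25101) + (-0.36644)) = 1.63321.
With S = 6 species, ln S = 1.79176, so J = 1.63321/1.79176 = 0.91151, i.e. 0.912 to 3 decimal places.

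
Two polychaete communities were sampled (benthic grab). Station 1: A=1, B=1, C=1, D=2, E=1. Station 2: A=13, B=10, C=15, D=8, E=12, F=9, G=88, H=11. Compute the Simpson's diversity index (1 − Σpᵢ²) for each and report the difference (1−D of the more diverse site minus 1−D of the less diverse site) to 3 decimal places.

Station 1: N=6, proportions 0.16667, 0.16667, 0.16667, 0.33333, 0.16667, giving 1−D = 0.77778 (working shown to 5 dp, full precision carried).
Station 2: N=166, proportions 0.07831, 0.06024, 0.09036, 0.04819, 0.07229, 0.05422, 0.53012, 0.06627, giving 1−D = 0.68617.
Difference = |0.77778 − 0.68617| = 0.09161, i.e. 0.092 to 3 decimal places.

0.092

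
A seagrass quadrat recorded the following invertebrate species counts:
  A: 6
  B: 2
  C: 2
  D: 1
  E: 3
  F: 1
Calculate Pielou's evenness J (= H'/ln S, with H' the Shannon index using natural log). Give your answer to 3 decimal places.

0.886

Total N = 6+2+2+1+3+1 = 15, so the proportions are 0.4, 0.13333, 0.13333, 0.06667, 0.2, 0.06667 (working shown to 5 dp, full precision carried).
H' = −Σ pᵢ ln pᵢ = −((-0.36652) + (-0.26865) + (-0.26865) + (-0.18054) + (-0.32189) + (-0.18054)) = 1.58678.
With S = 6 species, ln S = 1.79176, so J = 1.58678/1.79176 = 0.88560, i.e. 0.886 to 3 decimal places.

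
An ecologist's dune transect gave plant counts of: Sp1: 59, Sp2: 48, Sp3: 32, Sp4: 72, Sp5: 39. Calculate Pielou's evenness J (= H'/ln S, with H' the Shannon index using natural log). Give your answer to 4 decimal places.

0.9749

Total N = 59+48+32+72+39 = 250, so the proportions are 0.236, 0.192, 0.128, 0.288, 0.156 (working shown to 6 dp, full precision carried).
H' = −Σ pᵢ ln pᵢ = −((-0.340766) + (-0.316850) + (-0.263133) + (-0.358501) + (-0.289832)) = 1.569082.
With S = 5 species, ln S = 1.609438, so J = 1.569082/1.609438 = 0.974925, i.e. 0.9749 to 4 decimal places.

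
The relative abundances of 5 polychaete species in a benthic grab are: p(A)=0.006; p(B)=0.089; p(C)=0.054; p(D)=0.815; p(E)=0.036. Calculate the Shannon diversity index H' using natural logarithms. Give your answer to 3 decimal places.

Each pᵢ ln pᵢ term (working shown to 5 dp, full precision carried): 0.006×(-5.11600)=-0.03070, 0.089×(-2.41912)=-0.21530, 0.054×(-2.91877)=-0.15761, 0.815×(-0.20457)=-0.16672, 0.036×(-3.32424)=-0.11967.
Sum = -0.69001, so H' = 0.690.

0.690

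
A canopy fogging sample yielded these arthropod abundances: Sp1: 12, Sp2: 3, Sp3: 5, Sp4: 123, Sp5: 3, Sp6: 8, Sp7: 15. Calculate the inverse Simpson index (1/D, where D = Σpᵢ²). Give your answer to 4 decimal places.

1.8302

Total N = 12+3+5+123+3+8+15 = 169, so the proportions are 0.0710059, 0.0177515, 0.0295858, 0.7278107, 0.0177515, 0.0473373, 0.0887574 (working shown to 7 dp, full precision carried).
D = 0.0710059² + 0.0177515² + 0.0295858² + 0.7278107² + 0.0177515² + 0.0473373² + 0.0887574² = 0.0050418 + 0.0003151 + 0.0008753 + 0.5297083 + 0.0003151 + 0.0022408 + 0.0078779 = 0.5463744.
So 1/D = 1.830247, i.e. 1.8302 to 4 decimal places.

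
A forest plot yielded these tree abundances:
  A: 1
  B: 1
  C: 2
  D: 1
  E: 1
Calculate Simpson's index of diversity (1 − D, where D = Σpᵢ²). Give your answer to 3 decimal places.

Total N = 1+1+2+1+1 = 6, so the proportions are 0.16667, 0.16667, 0.33333, 0.16667, 0.16667 (working shown to 5 dp, full precision carried).
D = 0.16667² + 0.16667² + 0.33333² + 0.16667² + 0.16667² = 0.02778 + 0.02778 + 0.11111 + 0.02778 + 0.02778 = 0.22222.
So 1 − D = 0.77778, i.e. 0.778 to 3 decimal places.

0.778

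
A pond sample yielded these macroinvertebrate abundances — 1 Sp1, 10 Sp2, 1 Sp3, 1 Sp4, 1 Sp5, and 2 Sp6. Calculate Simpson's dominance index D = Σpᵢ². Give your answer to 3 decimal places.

0.422

Total N = 1+10+1+1+1+2 = 16, so the proportions are 0.0625, 0.625, 0.0625, 0.0625, 0.0625, 0.125 (working shown to 5 dp, full precision carried).
D = 0.0625² + 0.625² + 0.0625² + 0.0625² + 0.0625² + 0.125² = 0.00391 + 0.39062 + 0.00391 + 0.00391 + 0.00391 + 0.01562 = 0.42188.
To 3 decimal places, D = 0.422.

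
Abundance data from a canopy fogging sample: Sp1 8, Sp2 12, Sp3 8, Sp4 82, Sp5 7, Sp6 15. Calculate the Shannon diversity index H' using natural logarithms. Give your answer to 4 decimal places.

Total N = 8+12+8+82+7+15 = 132, so the proportions are 0.060606, 0.090909, 0.060606, 0.621212, 0.05303, 0.113636 (working shown to 6 dp, full precision carried).
Each pᵢ ln pᵢ term: 0.060606×(-2.803360)=-0.169901, 0.090909×(-2.397895)=-0.217990, 0.060606×(-2.803360)=-0.169901, 0.621212×(-0.476083)=-0.295748, 0.05303×(-2.936892)=-0.155744, 0.113636×(-2.174752)=-0.247131.
Sum = -1.256415, so H' = 1.2564.

1.2564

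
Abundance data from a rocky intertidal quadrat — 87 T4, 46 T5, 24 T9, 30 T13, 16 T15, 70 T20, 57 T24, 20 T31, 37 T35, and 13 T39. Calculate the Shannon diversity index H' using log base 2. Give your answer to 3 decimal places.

3.082

Total N = 87+46+24+30+16+70+57+20+37+13 = 400, so the proportions are 0.2175, 0.115, 0.06, 0.075, 0.04, 0.175, 0.1425, 0.05, 0.0925, 0.0325 (working shown to 5 dp, full precision carried).
Each pᵢ log₂ pᵢ term: 0.2175×(-2.20091)=-0.47870, 0.115×(-3.12029)=-0.35883, 0.06×(-4.05889)=-0.24353, 0.075×(-3.73697)=-0.28027, 0.04×(-4.64386)=-0.18575, 0.175×(-2.51457)=-0.44005, 0.1425×(-2.81097)=-0.40056, 0.05×(-4.32193)=-0.21610, 0.0925×(-3.43440)=-0.31768, 0.0325×(-4.94342)=-0.16066.
Sum = -3.08215, so H' = 3.082.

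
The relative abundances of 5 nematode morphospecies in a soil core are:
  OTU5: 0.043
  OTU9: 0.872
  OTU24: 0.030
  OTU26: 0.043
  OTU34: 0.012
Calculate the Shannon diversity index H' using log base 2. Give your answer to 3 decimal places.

0.791

Each pᵢ log₂ pᵢ term (working shown to 5 dp, full precision carried): 0.043×(-4.53952)=-0.19520, 0.872×(-0.19760)=-0.17231, 0.03×(-5.05889)=-0.15177, 0.043×(-4.53952)=-0.19520, 0.012×(-6.38082)=-0.07657.
Sum = -0.79104, so H' = 0.791.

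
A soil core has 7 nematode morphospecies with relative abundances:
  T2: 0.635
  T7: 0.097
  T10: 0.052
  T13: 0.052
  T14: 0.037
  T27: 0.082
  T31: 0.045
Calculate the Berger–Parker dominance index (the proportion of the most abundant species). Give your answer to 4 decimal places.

The largest proportion is 0.635, i.e. d = 0.6350 to 4 decimal places.

0.6350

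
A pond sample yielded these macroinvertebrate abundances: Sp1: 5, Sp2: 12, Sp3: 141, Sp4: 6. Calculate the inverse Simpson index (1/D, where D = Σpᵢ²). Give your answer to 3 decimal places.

Total N = 5+12+141+6 = 164, so the proportions are 0.030488, 0.073171, 0.859756, 0.036585 (working shown to 6 dp, full precision carried).
D = 0.030488² + 0.073171² + 0.859756² + 0.036585² = 0.000930 + 0.005354 + 0.739181 + 0.001338 = 0.746802.
So 1/D = 1.33904, i.e. 1.339 to 3 decimal places.

1.339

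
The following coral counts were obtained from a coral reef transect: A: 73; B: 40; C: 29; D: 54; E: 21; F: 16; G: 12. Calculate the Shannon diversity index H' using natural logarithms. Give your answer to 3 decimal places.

Total N = 73+40+29+54+21+16+12 = 245, so the proportions are 0.29796, 0.16327, 0.11837, 0.22041, 0.08571, 0.06531, 0.04898 (working shown to 5 dp, full precision carried).
Each pᵢ ln pᵢ term: 0.29796×(-1.21080)=-0.36077, 0.16327×(-1.81238)=-0.29590, 0.11837×(-2.13396)=-0.25259, 0.22041×(-1.51227)=-0.33332, 0.08571×(-2.45674)=-0.21058, 0.06531×(-2.72867)=-0.17820, 0.04898×(-3.01635)=-0.14774.
Sum = -1.77909, so H' = 1.779.

1.779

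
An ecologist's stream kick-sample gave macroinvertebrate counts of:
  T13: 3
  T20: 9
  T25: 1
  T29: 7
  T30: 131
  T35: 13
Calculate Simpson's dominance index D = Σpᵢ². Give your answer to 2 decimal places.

Total N = 3+9+1+7+131+13 = 164, so the proportions are 0.0183, 0.0549, 0.0061, 0.0427, 0.7988, 0.0793 (working shown to 4 dp, full precision carried).
D = 0.0183² + 0.0549² + 0.0061² + 0.0427² + 0.7988² + 0.0793² = 0.0003 + 0.0030 + 0.0000 + 0.0018 + 0.6381 + 0.0063 = 0.6495.
To 2 decimal places, D = 0.65.

0.65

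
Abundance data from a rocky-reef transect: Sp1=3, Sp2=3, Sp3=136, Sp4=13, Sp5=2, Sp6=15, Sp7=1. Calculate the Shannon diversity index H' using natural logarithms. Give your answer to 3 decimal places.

Total N = 3+3+136+13+2+15+1 = 173, so the proportions are 0.01734, 0.01734, 0.78613, 0.07514, 0.01156, 0.08671, 0.00578 (working shown to 5 dp, full precision carried).
Each pᵢ ln pᵢ term: 0.01734×(-4.05468)=-0.07031, 0.01734×(-4.05468)=-0.07031, 0.78613×(-0.24064)=-0.18917, 0.07514×(-2.58834)=-0.19450, 0.01156×(-4.46014)=-0.05156, 0.08671×(-2.44524)=-0.21202, 0.00578×(-5.15329)=-0.02979.
Sum = -0.81766, so H' = 0.818.

0.818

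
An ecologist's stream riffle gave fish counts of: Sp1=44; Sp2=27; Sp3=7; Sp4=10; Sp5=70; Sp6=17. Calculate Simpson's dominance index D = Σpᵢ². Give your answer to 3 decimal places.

Total N = 44+27+7+10+70+17 = 175, so the proportions are 0.25143, 0.15429, 0.04, 0.05714, 0.4, 0.09714 (working shown to 5 dp, full precision carried).
D = 0.25143² + 0.15429² + 0.04² + 0.05714² + 0.4² + 0.09714² = 0.06322 + 0.02380 + 0.00160 + 0.00327 + 0.16000 + 0.00944 = 0.26132.
To 3 decimal places, D = 0.261.

0.261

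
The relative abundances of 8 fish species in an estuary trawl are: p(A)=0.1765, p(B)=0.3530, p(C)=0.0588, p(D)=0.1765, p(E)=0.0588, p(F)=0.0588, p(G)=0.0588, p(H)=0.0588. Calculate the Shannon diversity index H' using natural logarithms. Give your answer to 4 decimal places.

1.8129

Each pᵢ ln pᵢ term (working shown to 6 dp, full precision carried): 0.1765×(-1.734434)=-0.306128, 0.353×(-1.041287)=-0.367574, 0.0588×(-2.833613)=-0.166616, 0.1765×(-1.734434)=-0.306128, 0.0588×(-2.833613)=-0.166616, 0.0588×(-2.833613)=-0.166616, 0.0588×(-2.833613)=-0.166616, 0.0588×(-2.833613)=-0.166616.
Sum = -1.812912, so H' = 1.8129.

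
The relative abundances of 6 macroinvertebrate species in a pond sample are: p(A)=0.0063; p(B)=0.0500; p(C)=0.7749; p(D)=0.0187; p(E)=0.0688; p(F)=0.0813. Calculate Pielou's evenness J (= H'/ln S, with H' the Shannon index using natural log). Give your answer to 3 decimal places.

H' = −Σ pᵢ ln pᵢ = −((-0.03192) + (-0.14979) + (-0.19762) + (-0.07441) + (-0.18415) + (-0.20403)) = 0.84192 (working shown to 5 dp, full precision carried).
With S = 6 species, ln S = 1.79176, so J = 0.84192/1.79176 = 0.46988, i.e. 0.470 to 3 decimal places.

0.470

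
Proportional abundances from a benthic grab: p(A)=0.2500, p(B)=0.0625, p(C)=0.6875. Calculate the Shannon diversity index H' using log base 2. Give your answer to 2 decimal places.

1.12

Each pᵢ log₂ pᵢ term (working shown to 4 dp, full precision carried): 0.25×(-2.0000)=-0.5000, 0.0625×(-4.0000)=-0.2500, 0.6875×(-0.5406)=-0.3716.
Sum = -1.1216, so H' = 1.12.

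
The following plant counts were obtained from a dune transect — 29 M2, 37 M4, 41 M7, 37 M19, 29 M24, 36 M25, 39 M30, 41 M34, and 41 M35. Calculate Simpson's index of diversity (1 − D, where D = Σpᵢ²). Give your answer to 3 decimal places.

0.887

Total N = 29+37+41+37+29+36+39+41+41 = 330, so the proportions are 0.08788, 0.11212, 0.12424, 0.11212, 0.08788, 0.10909, 0.11818, 0.12424, 0.12424 (working shown to 5 dp, full precision carried).
D = 0.08788² + 0.11212² + 0.12424² + 0.11212² + 0.08788² + 0.10909² + 0.11818² + 0.12424² + 0.12424² = 0.00772 + 0.01257 + 0.01544 + 0.01257 + 0.00772 + 0.01190 + 0.01397 + 0.01544 + 0.01544 = 0.11276.
So 1 − D = 0.88724, i.e. 0.887 to 3 decimal places.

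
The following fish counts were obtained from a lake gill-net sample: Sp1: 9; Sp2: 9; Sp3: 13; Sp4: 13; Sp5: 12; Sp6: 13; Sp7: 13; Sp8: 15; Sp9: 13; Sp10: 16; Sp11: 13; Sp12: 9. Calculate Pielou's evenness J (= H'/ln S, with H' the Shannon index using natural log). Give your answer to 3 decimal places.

0.994

Total N = 9+9+13+13+12+13+13+15+13+16+13+9 = 148, so the proportions are 0.06081, 0.06081, 0.08784, 0.08784, 0.08108, 0.08784, 0.08784, 0.10135, 0.08784, 0.10811, 0.08784, 0.06081 (working shown to 5 dp, full precision carried).
H' = −Σ pᵢ ln pᵢ = −((-0.17027) + (-0.17027) + (-0.21364) + (-0.21364) + (-0.20370) + (-0.21364) + (-0.21364) + (-0.23201) + (-0.21364) + (-0.24050) + (-0.21364) + (-0.17027)) = 2.46889.
With S = 12 species, ln S = 2.48491, so J = 2.46889/2.48491 = 0.99355, i.e. 0.994 to 3 decimal places.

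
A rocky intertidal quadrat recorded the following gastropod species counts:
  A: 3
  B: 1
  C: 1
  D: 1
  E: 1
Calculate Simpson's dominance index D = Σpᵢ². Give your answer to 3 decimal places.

Total N = 3+1+1+1+1 = 7, so the proportions are 0.42857, 0.14286, 0.14286, 0.14286, 0.14286 (working shown to 5 dp, full precision carried).
D = 0.42857² + 0.14286² + 0.14286² + 0.14286² + 0.14286² = 0.18367 + 0.02041 + 0.02041 + 0.02041 + 0.02041 = 0.26531.
To 3 decimal places, D = 0.265.

0.265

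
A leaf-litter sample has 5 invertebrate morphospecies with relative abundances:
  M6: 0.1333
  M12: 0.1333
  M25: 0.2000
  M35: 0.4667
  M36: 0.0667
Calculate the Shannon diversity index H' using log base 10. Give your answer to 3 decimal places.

0.606

Each pᵢ log₁₀ pᵢ term (working shown to 5 dp, full precision carried): 0.1333×(-0.87517)=-0.11666, 0.1333×(-0.87517)=-0.11666, 0.2×(-0.69897)=-0.13979, 0.4667×(-0.33096)=-0.15446, 0.0667×(-1.17587)=-0.07843.
Sum = -0.60601, so H' = 0.606.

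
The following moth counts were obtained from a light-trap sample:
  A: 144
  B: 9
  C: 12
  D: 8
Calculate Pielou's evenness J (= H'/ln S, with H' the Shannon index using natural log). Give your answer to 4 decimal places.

Total N = 144+9+12+8 = 173, so the proportions are 0.83237, 0.052023, 0.069364, 0.046243 (working shown to 6 dp, full precision carried).
H' = −Σ pᵢ ln pᵢ = −((-0.152722) + (-0.153784) + (-0.185090) + (-0.142143)) = 0.633739.
With S = 4 species, ln S = 1.386294, so J = 0.633739/1.386294 = 0.457146, i.e. 0.4571 to 4 decimal places.

0.4571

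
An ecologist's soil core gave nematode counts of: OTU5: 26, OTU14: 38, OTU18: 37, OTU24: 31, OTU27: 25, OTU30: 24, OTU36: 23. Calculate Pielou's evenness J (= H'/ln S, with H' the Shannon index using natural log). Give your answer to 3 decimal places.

Total N = 26+38+37+31+25+24+23 = 204, so the proportions are 0.12745, 0.18627, 0.18137, 0.15196, 0.12255, 0.11765, 0.11275 (working shown to 5 dp, full precision carried).
H' = −Σ pᵢ ln pᵢ = −((-0.26255) + (-0.31304) + (-0.30964) + (-0.28631) + (-0.25726) + (-0.25177) + (-0.24608)) = 1.92666.
With S = 7 species, ln S = 1.94591, so J = 1.92666/1.94591 = 0.99011, i.e. 0.990 to 3 decimal places.

0.990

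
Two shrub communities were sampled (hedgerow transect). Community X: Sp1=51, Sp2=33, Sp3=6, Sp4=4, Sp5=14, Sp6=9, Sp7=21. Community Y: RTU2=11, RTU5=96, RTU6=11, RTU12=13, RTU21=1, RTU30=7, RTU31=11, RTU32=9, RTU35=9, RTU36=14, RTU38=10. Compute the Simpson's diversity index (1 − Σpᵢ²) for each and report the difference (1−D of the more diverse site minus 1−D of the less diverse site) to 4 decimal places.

Community X: N=138, proportions 0.3695652, 0.2391304, 0.0434783, 0.0289855, 0.1014493, 0.0652174, 0.1521739, giving 1−D = 0.7658055 (working shown to 7 dp, full precision carried).
Community Y: N=192, proportions 0.0572917, 0.5, 0.0572917, 0.0677083, 0.0052083, 0.0364583, 0.0572917, 0.046875, 0.046875, 0.0729167, 0.0520833, giving 1−D = 0.7217882.
Difference = |0.7658055 − 0.7217882| = 0.0440173, i.e. 0.0440 to 4 decimal places.

0.0440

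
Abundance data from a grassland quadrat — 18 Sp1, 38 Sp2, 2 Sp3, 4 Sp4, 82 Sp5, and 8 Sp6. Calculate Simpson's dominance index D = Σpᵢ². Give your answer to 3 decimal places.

0.371

Total N = 18+38+2+4+82+8 = 152, so the proportions are 0.11842, 0.25, 0.01316, 0.02632, 0.53947, 0.05263 (working shown to 5 dp, full precision carried).
D = 0.11842² + 0.25² + 0.01316² + 0.02632² + 0.53947² + 0.05263² = 0.01402 + 0.06250 + 0.00017 + 0.00069 + 0.29103 + 0.00277 = 0.37119.
To 3 decimal places, D = 0.371.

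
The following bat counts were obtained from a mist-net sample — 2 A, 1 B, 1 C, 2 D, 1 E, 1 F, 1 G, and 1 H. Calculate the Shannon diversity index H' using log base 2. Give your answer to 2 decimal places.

Total N = 2+1+1+2+1+1+1+1 = 10, so the proportions are 0.2, 0.1, 0.1, 0.2, 0.1, 0.1, 0.1, 0.1 (working shown to 4 dp, full precision carried).
Each pᵢ log₂ pᵢ term: 0.2×(-2.3219)=-0.4644, 0.1×(-3.3219)=-0.3322, 0.1×(-3.3219)=-0.3322, 0.2×(-2.3219)=-0.4644, 0.1×(-3.3219)=-0.3322, 0.1×(-3.3219)=-0.3322, 0.1×(-3.3219)=-0.3322, 0.1×(-3.3219)=-0.3322.
Sum = -2.9219, so H' = 2.92.

2.92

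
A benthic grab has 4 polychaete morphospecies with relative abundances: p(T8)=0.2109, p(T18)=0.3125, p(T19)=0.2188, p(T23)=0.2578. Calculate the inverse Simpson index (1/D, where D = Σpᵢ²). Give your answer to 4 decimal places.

D = 0.2109² + 0.3125² + 0.2188² + 0.2578² = 0.04447881 + 0.09765625 + 0.04787344 + 0.06646084 = 0.25646934 (working shown to 8 dp, full precision carried).
So 1/D = 3.899102, i.e. 3.8991 to 4 decimal places.

3.8991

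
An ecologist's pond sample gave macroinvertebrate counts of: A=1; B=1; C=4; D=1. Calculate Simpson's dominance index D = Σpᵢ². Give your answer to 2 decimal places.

0.39

Total N = 1+1+4+1 = 7, so the proportions are 0.1429, 0.1429, 0.5714, 0.1429 (working shown to 4 dp, full precision carried).
D = 0.1429² + 0.1429² + 0.5714² + 0.1429² = 0.0204 + 0.0204 + 0.3265 + 0.0204 = 0.3878.
To 2 decimal places, D = 0.39.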